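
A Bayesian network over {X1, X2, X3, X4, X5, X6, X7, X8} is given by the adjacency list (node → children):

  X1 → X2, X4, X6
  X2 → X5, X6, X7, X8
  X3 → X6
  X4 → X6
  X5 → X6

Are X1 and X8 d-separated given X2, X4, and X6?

We examine all 5 paths between X1 and X8:
  1. X1 → X2 → X8 — X2:chain[blocks] ⇒ blocked
  2. X1 → X6 ← X2 → X8 — X6:collider[open]; X2:fork[blocks] ⇒ blocked
  3. X1 → X6 ← X5 ← X2 → X8 — X6:collider[open]; X5:chain[open]; X2:fork[blocks] ⇒ blocked
  4. X1 → X4 → X6 ← X2 → X8 — X4:chain[blocks]; X6:collider[open]; X2:fork[blocks] ⇒ blocked
  5. X1 → X4 → X6 ← X5 ← X2 → X8 — X4:chain[blocks]; X6:collider[open]; X5:chain[open]; X2:fork[blocks] ⇒ blocked
Since every path is blocked, d-separation holds.

Yes — X1 and X8 are d-separated given {X2, X4, X6}.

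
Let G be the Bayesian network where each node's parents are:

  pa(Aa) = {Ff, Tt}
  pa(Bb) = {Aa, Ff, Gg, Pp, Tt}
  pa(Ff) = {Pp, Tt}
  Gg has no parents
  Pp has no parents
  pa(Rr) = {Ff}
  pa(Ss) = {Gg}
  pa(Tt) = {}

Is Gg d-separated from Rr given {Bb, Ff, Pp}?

Yes — Gg and Rr are d-separated given {Bb, Ff, Pp}.

Enumerating the 6 paths from Gg to Rr and testing each for blocking by {Bb, Ff, Pp}:
Path 1: Gg → Bb ← Aa ← Ff → Rr
  Ff is a fork here and Ff is conditioned on, so the path is blocked at Ff.
Path 2: Gg → Bb ← Aa ← Tt → Ff → Rr
  Ff is a chain here and Ff is conditioned on, so the path is blocked at Ff.
Path 3: Gg → Bb ← Pp → Ff → Rr
  Pp is a fork here and Pp is conditioned on, so the path is blocked at Pp.
Path 4: Gg → Bb ← Ff → Rr
  Ff is a fork here and Ff is conditioned on, so the path is blocked at Ff.
Path 5: Gg → Bb ← Tt → Aa ← Ff → Rr
  Ff is a fork here and Ff is conditioned on, so the path is blocked at Ff.
Path 6: Gg → Bb ← Tt → Ff → Rr
  Ff is a chain here and Ff is conditioned on, so the path is blocked at Ff.
All paths are blocked; Gg ⊥ Rr | {Bb, Ff, Pp} holds.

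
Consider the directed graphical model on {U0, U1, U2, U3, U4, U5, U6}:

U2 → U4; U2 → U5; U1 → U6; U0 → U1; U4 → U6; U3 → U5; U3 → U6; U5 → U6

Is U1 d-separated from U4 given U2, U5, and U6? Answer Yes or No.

3 paths connect U1 and U4; each must be blocked for d-separation to hold:
Path 1: U1 → U6 ← U3 → U5 ← U2 → U4
  U2 is a fork here and U2 is conditioned on, so the path is blocked at U2.
Path 2: U1 → U6 ← U5 ← U2 → U4
  U5 is a chain here and U5 is conditioned on, so the path is blocked at U5.
Path 3: U1 → U6 ← U4
  U6 is a collider and U6 is conditioned on, which opens it — no node blocks this path, so it is active.
Because an active path exists, U1 and U4 are not d-separated.

No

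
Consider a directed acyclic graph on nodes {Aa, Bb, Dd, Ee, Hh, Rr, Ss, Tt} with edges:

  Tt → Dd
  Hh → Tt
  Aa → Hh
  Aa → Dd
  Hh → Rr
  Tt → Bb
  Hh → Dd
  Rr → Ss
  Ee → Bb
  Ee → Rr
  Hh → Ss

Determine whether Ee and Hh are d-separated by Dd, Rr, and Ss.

Enumerating the 5 paths from Ee to Hh and testing each for blocking by {Dd, Rr, Ss}:
Path 1: Ee → Bb ← Tt ← Hh
  Bb is a collider here and neither Bb nor any of its descendants is conditioned on, so the collider stays closed — the path is blocked at Bb.
Path 2: Ee → Bb ← Tt → Dd ← Aa → Hh
  Bb is a collider here and neither Bb nor any of its descendants is conditioned on, so the collider stays closed — the path is blocked at Bb.
Path 3: Ee → Bb ← Tt → Dd ← Hh
  Bb is a collider here and neither Bb nor any of its descendants is conditioned on, so the collider stays closed — the path is blocked at Bb.
Path 4: Ee → Rr ← Hh
  Rr is a collider and Rr is conditioned on, which opens it — no node blocks this path, so it is active.
Path 5: Ee → Rr → Ss ← Hh
  Rr is a chain here and Rr is conditioned on, so the path is blocked at Rr.
Because an active path exists, Ee and Hh are not d-separated.

No — Ee and Hh are not d-separated given {Dd, Rr, Ss}.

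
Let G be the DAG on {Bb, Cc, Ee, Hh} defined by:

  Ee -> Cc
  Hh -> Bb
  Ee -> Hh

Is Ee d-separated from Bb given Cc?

There is one path between Ee and Bb:
Path 1: Ee → Hh → Bb
  Hh is a chain and Hh is not conditioned on — no node blocks this path, so it is active.
Because an active path exists, Ee and Bb are not d-separated.

No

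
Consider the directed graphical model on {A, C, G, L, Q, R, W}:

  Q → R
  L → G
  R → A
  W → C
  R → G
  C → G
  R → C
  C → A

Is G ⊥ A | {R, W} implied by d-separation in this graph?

We examine all 4 paths between G and A:
Path 1: G ← R → A
  R is a fork here and R is conditioned on, so the path is blocked at R.
Path 2: G ← R → C → A
  R is a fork here and R is conditioned on, so the path is blocked at R.
Path 3: G ← C → A
  C is a fork and C is not conditioned on — no node blocks this path, so it is active.
Path 4: G ← C ← R → A
  R is a fork here and R is conditioned on, so the path is blocked at R.
At least one path is unblocked, so d-separation fails.

No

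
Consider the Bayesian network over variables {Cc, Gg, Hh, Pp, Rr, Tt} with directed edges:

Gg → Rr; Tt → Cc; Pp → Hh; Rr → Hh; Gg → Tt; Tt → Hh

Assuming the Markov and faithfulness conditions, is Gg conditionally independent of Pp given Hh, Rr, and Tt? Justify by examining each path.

We examine all 2 paths between Gg and Pp:
Path 1: Gg → Tt → Hh ← Pp
  Tt is a chain here and Tt is conditioned on, so the path is blocked at Tt.
Path 2: Gg → Rr → Hh ← Pp
  Rr is a chain here and Rr is conditioned on, so the path is blocked at Rr.
All paths are blocked; Gg ⊥ Pp | {Hh, Rr, Tt} holds.

Yes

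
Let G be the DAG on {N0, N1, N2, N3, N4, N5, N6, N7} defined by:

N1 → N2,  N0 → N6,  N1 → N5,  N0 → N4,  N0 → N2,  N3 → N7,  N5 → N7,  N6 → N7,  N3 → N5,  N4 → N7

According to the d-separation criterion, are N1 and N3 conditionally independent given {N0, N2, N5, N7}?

We examine all 6 paths between N1 and N3:
  1. N1 → N2 ← N0 → N6 → N7 ← N3 — N2:collider[open]; N0:fork[blocks]; N6:chain[open]; N7:collider[open] ⇒ blocked
  2. N1 → N2 ← N0 → N6 → N7 ← N5 ← N3 — N2:collider[open]; N0:fork[blocks]; N6:chain[open]; N7:collider[open]; N5:chain[blocks] ⇒ blocked
  3. N1 → N2 ← N0 → N4 → N7 ← N3 — N2:collider[open]; N0:fork[blocks]; N4:chain[open]; N7:collider[open] ⇒ blocked
  4. N1 → N2 ← N0 → N4 → N7 ← N5 ← N3 — N2:collider[open]; N0:fork[blocks]; N4:chain[open]; N7:collider[open]; N5:chain[blocks] ⇒ blocked
  5. N1 → N5 ← N3 — N5:collider[open] ⇒ active
  6. N1 → N5 → N7 ← N3 — N5:chain[blocks]; N7:collider[open] ⇒ blocked
Since the path N1 → N5 ← N3 is active, N1 and N3 are not d-separated given {N0, N2, N5, N7}.

No — N1 and N3 are not d-separated given {N0, N2, N5, N7}.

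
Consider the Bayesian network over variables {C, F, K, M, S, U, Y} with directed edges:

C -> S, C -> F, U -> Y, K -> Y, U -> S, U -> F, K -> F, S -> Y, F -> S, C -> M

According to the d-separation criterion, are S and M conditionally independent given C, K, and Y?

Yes

Enumerating the 6 paths from S to M and testing each for blocking by {C, K, Y}:
  1. S ← U → F ← C → M — U:fork[open]; F:collider[open]; C:fork[blocks] ⇒ blocked
  2. S ← U → Y ← K → F ← C → M — U:fork[open]; Y:collider[open]; K:fork[blocks]; F:collider[open]; C:fork[blocks] ⇒ blocked
  3. S ← F ← C → M — F:chain[open]; C:fork[blocks] ⇒ blocked
  4. S → Y ← U → F ← C → M — Y:collider[open]; U:fork[open]; F:collider[open]; C:fork[blocks] ⇒ blocked
  5. S → Y ← K → F ← C → M — Y:collider[open]; K:fork[blocks]; F:collider[open]; C:fork[blocks] ⇒ blocked
  6. S ← C → M — C:fork[blocks] ⇒ blocked
Since every path is blocked, d-separation holds.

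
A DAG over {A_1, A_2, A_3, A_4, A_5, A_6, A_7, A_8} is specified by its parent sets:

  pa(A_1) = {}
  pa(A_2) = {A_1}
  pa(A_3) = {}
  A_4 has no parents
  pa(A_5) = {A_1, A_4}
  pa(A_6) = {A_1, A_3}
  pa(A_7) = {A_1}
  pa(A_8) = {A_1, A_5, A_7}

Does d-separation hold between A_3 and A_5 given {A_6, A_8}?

We examine all 3 paths between A_3 and A_5:
Path 1: A_3 → A_6 ← A_1 → A_7 → A_8 ← A_5
  A_6 is a collider and A_6 is conditioned on, which opens it; A_1 is a fork and A_1 is not conditioned on; A_7 is a chain and A_7 is not conditioned on; A_8 is a collider and A_8 is conditioned on, which opens it — no node blocks this path, so it is active.
Path 2: A_3 → A_6 ← A_1 → A_8 ← A_5
  A_6 is a collider and A_6 is conditioned on, which opens it; A_1 is a fork and A_1 is not conditioned on; A_8 is a collider and A_8 is conditioned on, which opens it — no node blocks this path, so it is active.
Path 3: A_3 → A_6 ← A_1 → A_5
  A_6 is a collider and A_6 is conditioned on, which opens it; A_1 is a fork and A_1 is not conditioned on — no node blocks this path, so it is active.
At least one path is unblocked, so d-separation fails.

No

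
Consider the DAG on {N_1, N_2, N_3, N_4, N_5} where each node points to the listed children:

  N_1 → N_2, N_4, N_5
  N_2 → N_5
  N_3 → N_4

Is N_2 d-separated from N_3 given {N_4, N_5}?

We examine all 2 paths between N_2 and N_3:
Path 1: N_2 ← N_1 → N_4 ← N_3
  N_1 is a fork and N_1 is not conditioned on; N_4 is a collider and N_4 is conditioned on, which opens it — no node blocks this path, so it is active.
Path 2: N_2 → N_5 ← N_1 → N_4 ← N_3
  N_5 is a collider and N_5 is conditioned on, which opens it; N_1 is a fork and N_1 is not conditioned on; N_4 is a collider and N_4 is conditioned on, which opens it — no node blocks this path, so it is active.
Because an active path exists, N_2 and N_3 are not d-separated.

No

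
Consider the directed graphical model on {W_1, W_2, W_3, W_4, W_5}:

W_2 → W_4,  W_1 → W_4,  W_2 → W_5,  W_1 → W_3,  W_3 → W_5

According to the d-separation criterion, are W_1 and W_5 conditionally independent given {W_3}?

Enumerating the 2 paths from W_1 to W_5 and testing each for blocking by {W_3}:
Path 1: W_1 → W_3 → W_5
  W_3 is a chain here and W_3 is conditioned on, so the path is blocked at W_3.
Path 2: W_1 → W_4 ← W_2 → W_5
  W_4 is a collider here and neither W_4 nor any of its descendants is conditioned on, so the collider stays closed — the path is blocked at W_4.
All paths are blocked; W_1 ⊥ W_5 | {W_3} holds.

Yes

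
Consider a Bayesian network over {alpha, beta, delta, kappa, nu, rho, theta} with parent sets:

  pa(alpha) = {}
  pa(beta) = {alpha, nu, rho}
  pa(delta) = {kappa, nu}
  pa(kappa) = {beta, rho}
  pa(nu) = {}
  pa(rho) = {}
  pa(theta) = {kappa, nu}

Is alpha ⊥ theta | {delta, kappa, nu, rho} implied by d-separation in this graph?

Yes

We examine all 6 paths between alpha and theta:
Path 1: alpha → beta ← nu → theta
  nu is a fork here and nu is conditioned on, so the path is blocked at nu.
Path 2: alpha → beta ← nu → delta ← kappa → theta
  nu is a fork here and nu is conditioned on, so the path is blocked at nu.
Path 3: alpha → beta ← rho → kappa → theta
  rho is a fork here and rho is conditioned on, so the path is blocked at rho.
Path 4: alpha → beta ← rho → kappa → delta ← nu → theta
  rho is a fork here and rho is conditioned on, so the path is blocked at rho.
Path 5: alpha → beta → kappa → theta
  kappa is a chain here and kappa is conditioned on, so the path is blocked at kappa.
Path 6: alpha → beta → kappa → delta ← nu → theta
  kappa is a chain here and kappa is conditioned on, so the path is blocked at kappa.
Every path is blocked, so alpha and theta are d-separated given {delta, kappa, nu, rho}.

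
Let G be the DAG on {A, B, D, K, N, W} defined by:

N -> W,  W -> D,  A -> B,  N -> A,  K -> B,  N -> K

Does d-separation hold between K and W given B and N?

We examine all 2 paths between K and W:
Path 1: K ← N → W
  N is a fork here and N is conditioned on, so the path is blocked at N.
Path 2: K → B ← A ← N → W
  N is a fork here and N is conditioned on, so the path is blocked at N.
All paths are blocked; K ⊥ W | {B, N} holds.

Yes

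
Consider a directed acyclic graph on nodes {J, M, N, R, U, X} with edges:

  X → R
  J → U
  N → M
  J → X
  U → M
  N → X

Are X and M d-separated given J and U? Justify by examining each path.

Enumerating the 2 paths from X to M and testing each for blocking by {J, U}:
Path 1: X ← N → M
  N is a fork and N is not conditioned on — no node blocks this path, so it is active.
Path 2: X ← J → U → M
  J is a fork here and J is conditioned on, so the path is blocked at J.
At least one path is unblocked, so d-separation fails.

No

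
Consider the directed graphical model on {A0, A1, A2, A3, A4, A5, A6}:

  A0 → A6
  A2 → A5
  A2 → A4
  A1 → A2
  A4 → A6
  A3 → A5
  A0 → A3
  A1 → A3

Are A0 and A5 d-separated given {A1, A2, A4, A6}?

Enumerating the 4 paths from A0 to A5 and testing each for blocking by {A1, A2, A4, A6}:
Path 1: A0 → A3 → A5
  A3 is a chain and A3 is not conditioned on — no node blocks this path, so it is active.
Path 2: A0 → A3 ← A1 → A2 → A5
  A3 is a collider here and neither A3 nor any of its descendants is conditioned on, so the collider stays closed — the path is blocked at A3.
Path 3: A0 → A6 ← A4 ← A2 → A5
  A4 is a chain here and A4 is conditioned on, so the path is blocked at A4.
Path 4: A0 → A6 ← A4 ← A2 ← A1 → A3 → A5
  A4 is a chain here and A4 is conditioned on, so the path is blocked at A4.
Because an active path exists, A0 and A5 are not d-separated.

No — A0 and A5 are not d-separated given {A1, A2, A4, A6}.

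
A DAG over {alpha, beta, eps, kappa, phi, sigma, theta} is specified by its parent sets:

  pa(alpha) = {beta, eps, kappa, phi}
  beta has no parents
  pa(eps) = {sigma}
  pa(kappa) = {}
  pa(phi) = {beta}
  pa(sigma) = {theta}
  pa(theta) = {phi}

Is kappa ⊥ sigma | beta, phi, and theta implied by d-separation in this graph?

3 paths connect kappa and sigma; each must be blocked for d-separation to hold:
Path 1: kappa → alpha ← phi → theta → sigma
  alpha is a collider here and neither alpha nor any of its descendants is conditioned on, so the collider stays closed — the path is blocked at alpha.
Path 2: kappa → alpha ← beta → phi → theta → sigma
  alpha is a collider here and neither alpha nor any of its descendants is conditioned on, so the collider stays closed — the path is blocked at alpha.
Path 3: kappa → alpha ← eps ← sigma
  alpha is a collider here and neither alpha nor any of its descendants is conditioned on, so the collider stays closed — the path is blocked at alpha.
Every path is blocked, so kappa and sigma are d-separated given {beta, phi, theta}.

Yes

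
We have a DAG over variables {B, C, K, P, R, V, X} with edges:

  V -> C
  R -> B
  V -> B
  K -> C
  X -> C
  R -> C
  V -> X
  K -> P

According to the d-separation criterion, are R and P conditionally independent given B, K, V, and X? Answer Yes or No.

Yes

3 paths connect R and P; each must be blocked for d-separation to hold:
  1. R → C ← K → P — C:collider[blocks]; K:fork[blocks] ⇒ blocked
  2. R → B ← V → C ← K → P — B:collider[open]; V:fork[blocks]; C:collider[blocks]; K:fork[blocks] ⇒ blocked
  3. R → B ← V → X → C ← K → P — B:collider[open]; V:fork[blocks]; X:chain[blocks]; C:collider[blocks]; K:fork[blocks] ⇒ blocked
All paths are blocked; R ⊥ P | {B, K, V, X} holds.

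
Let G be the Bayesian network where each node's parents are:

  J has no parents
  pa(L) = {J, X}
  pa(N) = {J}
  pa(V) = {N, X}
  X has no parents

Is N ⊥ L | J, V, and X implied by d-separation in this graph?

Yes — N and L are d-separated given {J, V, X}.

There are 2 undirected paths between N and L; checking each against the conditioning set {J, V, X}:
Path 1: N → V ← X → L
  X is a fork here and X is conditioned on, so the path is blocked at X.
Path 2: N ← J → L
  J is a fork here and J is conditioned on, so the path is blocked at J.
Since every path is blocked, d-separation holds.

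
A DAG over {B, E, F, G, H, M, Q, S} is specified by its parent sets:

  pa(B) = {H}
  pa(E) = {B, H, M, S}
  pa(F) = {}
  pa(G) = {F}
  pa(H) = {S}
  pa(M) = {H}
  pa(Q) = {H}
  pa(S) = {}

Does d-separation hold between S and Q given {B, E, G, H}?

There are 4 undirected paths between S and Q; checking each against the conditioning set {B, E, G, H}:
  1. S → E ← B ← H → Q — E:collider[open]; B:chain[blocks]; H:fork[blocks] ⇒ blocked
  2. S → E ← H → Q — E:collider[open]; H:fork[blocks] ⇒ blocked
  3. S → E ← M ← H → Q — E:collider[open]; M:chain[open]; H:fork[blocks] ⇒ blocked
  4. S → H → Q — H:chain[blocks] ⇒ blocked
Since every path is blocked, d-separation holds.

Yes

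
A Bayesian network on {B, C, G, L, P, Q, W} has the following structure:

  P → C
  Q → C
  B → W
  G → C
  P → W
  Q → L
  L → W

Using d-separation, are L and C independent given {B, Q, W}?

We examine all 2 paths between L and C:
  1. L ← Q → C — Q:fork[blocks] ⇒ blocked
  2. L → W ← P → C — W:collider[open]; P:fork[open] ⇒ active
Because an active path exists, L and C are not d-separated.

No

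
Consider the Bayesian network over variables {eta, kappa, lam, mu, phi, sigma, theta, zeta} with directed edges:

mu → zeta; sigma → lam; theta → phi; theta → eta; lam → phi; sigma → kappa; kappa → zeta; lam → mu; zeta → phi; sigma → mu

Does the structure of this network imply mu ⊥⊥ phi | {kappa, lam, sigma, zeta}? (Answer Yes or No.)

Yes — mu and phi are d-separated given {kappa, lam, sigma, zeta}.

We examine all 6 paths between mu and phi:
Path 1: mu ← sigma → kappa → zeta → phi
  sigma is a fork here and sigma is conditioned on, so the path is blocked at sigma.
Path 2: mu ← sigma → lam → phi
  sigma is a fork here and sigma is conditioned on, so the path is blocked at sigma.
Path 3: mu → zeta ← kappa ← sigma → lam → phi
  kappa is a chain here and kappa is conditioned on, so the path is blocked at kappa.
Path 4: mu → zeta → phi
  zeta is a chain here and zeta is conditioned on, so the path is blocked at zeta.
Path 5: mu ← lam ← sigma → kappa → zeta → phi
  lam is a chain here and lam is conditioned on, so the path is blocked at lam.
Path 6: mu ← lam → phi
  lam is a fork here and lam is conditioned on, so the path is blocked at lam.
Since every path is blocked, d-separation holds.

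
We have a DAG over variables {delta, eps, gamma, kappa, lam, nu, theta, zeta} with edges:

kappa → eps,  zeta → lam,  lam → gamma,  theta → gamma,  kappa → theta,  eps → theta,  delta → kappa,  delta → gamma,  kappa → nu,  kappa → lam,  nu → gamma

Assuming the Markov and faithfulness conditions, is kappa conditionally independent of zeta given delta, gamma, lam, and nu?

There are 5 undirected paths between kappa and zeta; checking each against the conditioning set {delta, gamma, lam, nu}:
Path 1: kappa → eps → theta → gamma ← lam ← zeta
  lam is a chain here and lam is conditioned on, so the path is blocked at lam.
Path 2: kappa ← delta → gamma ← lam ← zeta
  delta is a fork here and delta is conditioned on, so the path is blocked at delta.
Path 3: kappa → nu → gamma ← lam ← zeta
  nu is a chain here and nu is conditioned on, so the path is blocked at nu.
Path 4: kappa → theta → gamma ← lam ← zeta
  lam is a chain here and lam is conditioned on, so the path is blocked at lam.
Path 5: kappa → lam ← zeta
  lam is a collider and lam is conditioned on, which opens it — no node blocks this path, so it is active.
Since the path kappa → lam ← zeta is active, kappa and zeta are not d-separated given {delta, gamma, lam, nu}.

No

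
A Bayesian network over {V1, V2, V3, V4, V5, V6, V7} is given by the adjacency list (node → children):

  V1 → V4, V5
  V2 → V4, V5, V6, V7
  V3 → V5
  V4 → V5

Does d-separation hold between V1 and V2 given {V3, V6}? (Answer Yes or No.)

We examine all 4 paths between V1 and V2:
Path 1: V1 → V5 ← V2
  V5 is a collider here and neither V5 nor any of its descendants is conditioned on, so the collider stays closed — the path is blocked at V5.
Path 2: V1 → V5 ← V4 ← V2
  V5 is a collider here and neither V5 nor any of its descendants is conditioned on, so the collider stays closed — the path is blocked at V5.
Path 3: V1 → V4 ← V2
  V4 is a collider here and neither V4 nor any of its descendants is conditioned on, so the collider stays closed — the path is blocked at V4.
Path 4: V1 → V4 → V5 ← V2
  V5 is a collider here and neither V5 nor any of its descendants is conditioned on, so the collider stays closed — the path is blocked at V5.
All paths are blocked; V1 ⊥ V2 | {V3, V6} holds.

Yes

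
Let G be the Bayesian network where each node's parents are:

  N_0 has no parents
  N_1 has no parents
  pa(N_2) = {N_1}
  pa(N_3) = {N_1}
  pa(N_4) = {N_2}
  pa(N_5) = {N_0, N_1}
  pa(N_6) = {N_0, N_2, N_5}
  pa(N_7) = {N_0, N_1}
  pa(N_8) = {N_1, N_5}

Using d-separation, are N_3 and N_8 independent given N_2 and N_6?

We examine all 6 paths between N_3 and N_8:
Path 1: N_3 ← N_1 → N_7 ← N_0 → N_6 ← N_5 → N_8
  N_7 is a collider here and neither N_7 nor any of its descendants is conditioned on, so the collider stays closed — the path is blocked at N_7.
Path 2: N_3 ← N_1 → N_7 ← N_0 → N_5 → N_8
  N_7 is a collider here and neither N_7 nor any of its descendants is conditioned on, so the collider stays closed — the path is blocked at N_7.
Path 3: N_3 ← N_1 → N_5 → N_8
  N_1 is a fork and N_1 is not conditioned on; N_5 is a chain and N_5 is not conditioned on — no node blocks this path, so it is active.
Path 4: N_3 ← N_1 → N_8
  N_1 is a fork and N_1 is not conditioned on — no node blocks this path, so it is active.
Path 5: N_3 ← N_1 → N_2 → N_6 ← N_0 → N_5 → N_8
  N_2 is a chain here and N_2 is conditioned on, so the path is blocked at N_2.
Path 6: N_3 ← N_1 → N_2 → N_6 ← N_5 → N_8
  N_2 is a chain here and N_2 is conditioned on, so the path is blocked at N_2.
Since the path N_3 ← N_1 → N_5 → N_8 is active, N_3 and N_8 are not d-separated given {N_2, N_6}.

No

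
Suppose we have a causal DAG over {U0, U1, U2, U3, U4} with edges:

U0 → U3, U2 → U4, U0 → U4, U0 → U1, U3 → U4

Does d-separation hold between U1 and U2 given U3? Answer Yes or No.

Yes

There are 2 undirected paths between U1 and U2; checking each against the conditioning set {U3}:
  1. U1 ← U0 → U4 ← U2 — U0:fork[open]; U4:collider[blocks] ⇒ blocked
  2. U1 ← U0 → U3 → U4 ← U2 — U0:fork[open]; U3:chain[blocks]; U4:collider[blocks] ⇒ blocked
Every path is blocked, so U1 and U2 are d-separated given {U3}.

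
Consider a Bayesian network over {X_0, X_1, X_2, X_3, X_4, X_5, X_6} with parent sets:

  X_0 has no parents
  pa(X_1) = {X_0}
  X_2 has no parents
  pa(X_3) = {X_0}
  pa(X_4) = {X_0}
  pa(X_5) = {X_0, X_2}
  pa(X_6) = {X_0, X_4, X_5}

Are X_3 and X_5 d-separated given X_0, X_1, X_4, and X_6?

There are 3 undirected paths between X_3 and X_5; checking each against the conditioning set {X_0, X_1, X_4, X_6}:
Path 1: X_3 ← X_0 → X_5
  X_0 is a fork here and X_0 is conditioned on, so the path is blocked at X_0.
Path 2: X_3 ← X_0 → X_4 → X_6 ← X_5
  X_0 is a fork here and X_0 is conditioned on, so the path is blocked at X_0.
Path 3: X_3 ← X_0 → X_6 ← X_5
  X_0 is a fork here and X_0 is conditioned on, so the path is blocked at X_0.
Since every path is blocked, d-separation holds.

Yes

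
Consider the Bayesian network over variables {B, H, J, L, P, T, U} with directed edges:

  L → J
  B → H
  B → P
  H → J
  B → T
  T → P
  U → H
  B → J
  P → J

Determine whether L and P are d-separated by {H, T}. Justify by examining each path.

Yes — L and P are d-separated given {H, T}.

Enumerating the 5 paths from L to P and testing each for blocking by {H, T}:
  1. L → J ← H ← B → P — J:collider[blocks]; H:chain[blocks]; B:fork[open] ⇒ blocked
  2. L → J ← H ← B → T → P — J:collider[blocks]; H:chain[blocks]; B:fork[open]; T:chain[blocks] ⇒ blocked
  3. L → J ← P — J:collider[blocks] ⇒ blocked
  4. L → J ← B → P — J:collider[blocks]; B:fork[open] ⇒ blocked
  5. L → J ← B → T → P — J:collider[blocks]; B:fork[open]; T:chain[blocks] ⇒ blocked
Every path is blocked, so L and P are d-separated given {H, T}.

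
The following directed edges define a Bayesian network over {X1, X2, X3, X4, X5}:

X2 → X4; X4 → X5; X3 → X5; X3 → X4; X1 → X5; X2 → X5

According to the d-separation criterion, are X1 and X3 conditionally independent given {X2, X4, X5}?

We examine all 3 paths between X1 and X3:
Path 1: X1 → X5 ← X4 ← X3
  X4 is a chain here and X4 is conditioned on, so the path is blocked at X4.
Path 2: X1 → X5 ← X3
  X5 is a collider and X5 is conditioned on, which opens it — no node blocks this path, so it is active.
Path 3: X1 → X5 ← X2 → X4 ← X3
  X2 is a fork here and X2 is conditioned on, so the path is blocked at X2.
At least one path is unblocked, so d-separation fails.

No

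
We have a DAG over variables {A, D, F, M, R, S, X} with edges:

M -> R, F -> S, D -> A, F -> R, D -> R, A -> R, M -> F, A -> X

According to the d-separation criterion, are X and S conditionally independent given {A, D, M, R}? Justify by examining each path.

Yes — X and S are d-separated given {A, D, M, R}.

We examine all 4 paths between X and S:
Path 1: X ← A → R ← M → F → S
  A is a fork here and A is conditioned on, so the path is blocked at A.
Path 2: X ← A → R ← F → S
  A is a fork here and A is conditioned on, so the path is blocked at A.
Path 3: X ← A ← D → R ← M → F → S
  A is a chain here and A is conditioned on, so the path is blocked at A.
Path 4: X ← A ← D → R ← F → S
  A is a chain here and A is conditioned on, so the path is blocked at A.
Since every path is blocked, d-separation holds.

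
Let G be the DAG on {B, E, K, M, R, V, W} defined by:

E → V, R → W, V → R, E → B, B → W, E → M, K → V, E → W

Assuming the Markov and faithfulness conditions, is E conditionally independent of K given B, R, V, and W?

Enumerating the 3 paths from E to K and testing each for blocking by {B, R, V, W}:
  1. E → V ← K — V:collider[open] ⇒ active
  2. E → B → W ← R ← V ← K — B:chain[blocks]; W:collider[open]; R:chain[blocks]; V:chain[blocks] ⇒ blocked
  3. E → W ← R ← V ← K — W:collider[open]; R:chain[blocks]; V:chain[blocks] ⇒ blocked
At least one path is unblocked, so d-separation fails.

No — E and K are not d-separated given {B, R, V, W}.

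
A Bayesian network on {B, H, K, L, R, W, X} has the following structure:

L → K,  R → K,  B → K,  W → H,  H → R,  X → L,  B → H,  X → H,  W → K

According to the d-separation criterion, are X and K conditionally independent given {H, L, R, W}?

4 paths connect X and K; each must be blocked for d-separation to hold:
Path 1: X → H ← B → K
  H is a collider and H is conditioned on, which opens it; B is a fork and B is not conditioned on — no node blocks this path, so it is active.
Path 2: X → H → R → K
  H is a chain here and H is conditioned on, so the path is blocked at H.
Path 3: X → H ← W → K
  W is a fork here and W is conditioned on, so the path is blocked at W.
Path 4: X → L → K
  L is a chain here and L is conditioned on, so the path is blocked at L.
At least one path is unblocked, so d-separation fails.

No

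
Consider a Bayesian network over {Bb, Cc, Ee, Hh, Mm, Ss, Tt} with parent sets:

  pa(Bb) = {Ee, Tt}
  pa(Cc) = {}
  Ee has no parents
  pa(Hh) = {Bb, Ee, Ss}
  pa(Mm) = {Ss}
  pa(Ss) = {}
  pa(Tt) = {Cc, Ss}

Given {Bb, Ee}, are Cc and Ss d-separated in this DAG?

No

Enumerating the 3 paths from Cc to Ss and testing each for blocking by {Bb, Ee}:
  1. Cc → Tt → Bb → Hh ← Ss — Tt:chain[open]; Bb:chain[blocks]; Hh:collider[blocks] ⇒ blocked
  2. Cc → Tt → Bb ← Ee → Hh ← Ss — Tt:chain[open]; Bb:collider[open]; Ee:fork[blocks]; Hh:collider[blocks] ⇒ blocked
  3. Cc → Tt ← Ss — Tt:collider[open] ⇒ active
Since the path Cc → Tt ← Ss is active, Cc and Ss are not d-separated given {Bb, Ee}.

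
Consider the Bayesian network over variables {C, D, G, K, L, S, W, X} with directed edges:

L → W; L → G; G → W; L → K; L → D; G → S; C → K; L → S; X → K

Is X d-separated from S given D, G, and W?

Yes

Enumerating the 3 paths from X to S and testing each for blocking by {D, G, W}:
  1. X → K ← L → G → S — K:collider[blocks]; L:fork[open]; G:chain[blocks] ⇒ blocked
  2. X → K ← L → W ← G → S — K:collider[blocks]; L:fork[open]; W:collider[open]; G:fork[blocks] ⇒ blocked
  3. X → K ← L → S — K:collider[blocks]; L:fork[open] ⇒ blocked
Since every path is blocked, d-separation holds.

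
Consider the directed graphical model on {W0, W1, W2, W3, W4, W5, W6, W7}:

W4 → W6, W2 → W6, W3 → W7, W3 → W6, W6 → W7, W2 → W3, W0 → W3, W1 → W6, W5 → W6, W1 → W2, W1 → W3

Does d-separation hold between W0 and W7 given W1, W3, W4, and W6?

Yes

We examine all 6 paths between W0 and W7:
Path 1: W0 → W3 → W6 → W7
  W3 is a chain here and W3 is conditioned on, so the path is blocked at W3.
Path 2: W0 → W3 ← W1 → W6 → W7
  W1 is a fork here and W1 is conditioned on, so the path is blocked at W1.
Path 3: W0 → W3 ← W1 → W2 → W6 → W7
  W1 is a fork here and W1 is conditioned on, so the path is blocked at W1.
Path 4: W0 → W3 → W7
  W3 is a chain here and W3 is conditioned on, so the path is blocked at W3.
Path 5: W0 → W3 ← W2 → W6 → W7
  W6 is a chain here and W6 is conditioned on, so the path is blocked at W6.
Path 6: W0 → W3 ← W2 ← W1 → W6 → W7
  W1 is a fork here and W1 is conditioned on, so the path is blocked at W1.
Every path is blocked, so W0 and W7 are d-separated given {W1, W3, W4, W6}.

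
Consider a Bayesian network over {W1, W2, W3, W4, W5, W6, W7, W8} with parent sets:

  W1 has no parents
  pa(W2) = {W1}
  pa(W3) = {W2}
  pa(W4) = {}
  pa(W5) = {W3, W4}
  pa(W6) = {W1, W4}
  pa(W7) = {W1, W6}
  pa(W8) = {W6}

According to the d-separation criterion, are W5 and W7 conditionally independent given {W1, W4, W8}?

There are 4 undirected paths between W5 and W7; checking each against the conditioning set {W1, W4, W8}:
Path 1: W5 ← W4 → W6 → W7
  W4 is a fork here and W4 is conditioned on, so the path is blocked at W4.
Path 2: W5 ← W4 → W6 ← W1 → W7
  W4 is a fork here and W4 is conditioned on, so the path is blocked at W4.
Path 3: W5 ← W3 ← W2 ← W1 → W7
  W1 is a fork here and W1 is conditioned on, so the path is blocked at W1.
Path 4: W5 ← W3 ← W2 ← W1 → W6 → W7
  W1 is a fork here and W1 is conditioned on, so the path is blocked at W1.
Since every path is blocked, d-separation holds.

Yes — W5 and W7 are d-separated given {W1, W4, W8}.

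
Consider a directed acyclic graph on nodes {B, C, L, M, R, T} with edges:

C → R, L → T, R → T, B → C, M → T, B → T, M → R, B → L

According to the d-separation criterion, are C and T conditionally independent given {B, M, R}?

We examine all 4 paths between C and T:
Path 1: C ← B → L → T
  B is a fork here and B is conditioned on, so the path is blocked at B.
Path 2: C ← B → T
  B is a fork here and B is conditioned on, so the path is blocked at B.
Path 3: C → R ← M → T
  M is a fork here and M is conditioned on, so the path is blocked at M.
Path 4: C → R → T
  R is a chain here and R is conditioned on, so the path is blocked at R.
Every path is blocked, so C and T are d-separated given {B, M, R}.

Yes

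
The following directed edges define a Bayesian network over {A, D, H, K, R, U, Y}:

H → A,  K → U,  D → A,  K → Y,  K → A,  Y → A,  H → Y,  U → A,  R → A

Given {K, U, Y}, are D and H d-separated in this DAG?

Yes — D and H are d-separated given {K, U, Y}.

We examine all 4 paths between D and H:
Path 1: D → A ← U ← K → Y ← H
  A is a collider here and neither A nor any of its descendants is conditioned on, so the collider stays closed — the path is blocked at A.
Path 2: D → A ← Y ← H
  A is a collider here and neither A nor any of its descendants is conditioned on, so the collider stays closed — the path is blocked at A.
Path 3: D → A ← H
  A is a collider here and neither A nor any of its descendants is conditioned on, so the collider stays closed — the path is blocked at A.
Path 4: D → A ← K → Y ← H
  A is a collider here and neither A nor any of its descendants is conditioned on, so the collider stays closed — the path is blocked at A.
Every path is blocked, so D and H are d-separated given {K, U, Y}.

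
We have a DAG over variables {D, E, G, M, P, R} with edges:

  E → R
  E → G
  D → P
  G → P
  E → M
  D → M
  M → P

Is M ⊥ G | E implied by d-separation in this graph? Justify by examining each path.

Yes

There are 3 undirected paths between M and G; checking each against the conditioning set {E}:
  1. M ← D → P ← G — D:fork[open]; P:collider[blocks] ⇒ blocked
  2. M → P ← G — P:collider[blocks] ⇒ blocked
  3. M ← E → G — E:fork[blocks] ⇒ blocked
Since every path is blocked, d-separation holds.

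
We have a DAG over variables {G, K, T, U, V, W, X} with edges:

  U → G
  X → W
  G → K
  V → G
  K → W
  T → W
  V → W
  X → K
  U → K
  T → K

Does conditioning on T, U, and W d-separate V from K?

No — V and K are not d-separated given {T, U, W}.

There are 5 undirected paths between V and K; checking each against the conditioning set {T, U, W}:
  1. V → W ← X → K — W:collider[open]; X:fork[open] ⇒ active
  2. V → W ← K — W:collider[open] ⇒ active
  3. V → W ← T → K — W:collider[open]; T:fork[blocks] ⇒ blocked
  4. V → G ← U → K — G:collider[open]; U:fork[blocks] ⇒ blocked
  5. V → G → K — G:chain[open] ⇒ active
Because an active path exists, V and K are not d-separated.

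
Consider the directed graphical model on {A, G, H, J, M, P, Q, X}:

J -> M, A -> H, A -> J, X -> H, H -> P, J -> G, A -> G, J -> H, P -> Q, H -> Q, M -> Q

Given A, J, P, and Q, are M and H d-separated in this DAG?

No

There are 5 undirected paths between M and H; checking each against the conditioning set {A, J, P, Q}:
Path 1: M → Q ← H
  Q is a collider and Q is conditioned on, which opens it — no node blocks this path, so it is active.
Path 2: M → Q ← P ← H
  P is a chain here and P is conditioned on, so the path is blocked at P.
Path 3: M ← J → H
  J is a fork here and J is conditioned on, so the path is blocked at J.
Path 4: M ← J ← A → H
  J is a chain here and J is conditioned on, so the path is blocked at J.
Path 5: M ← J → G ← A → H
  J is a fork here and J is conditioned on, so the path is blocked at J.
At least one path is unblocked, so d-separation fails.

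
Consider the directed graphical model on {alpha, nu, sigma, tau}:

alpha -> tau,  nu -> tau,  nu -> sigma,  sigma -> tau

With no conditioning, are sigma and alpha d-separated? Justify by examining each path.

Yes

2 paths connect sigma and alpha; each must be blocked for d-separation to hold:
Path 1: sigma → tau ← alpha
  tau is a collider here and neither tau nor any of its descendants is conditioned on, so the collider stays closed — the path is blocked at tau.
Path 2: sigma ← nu → tau ← alpha
  tau is a collider here and neither tau nor any of its descendants is conditioned on, so the collider stays closed — the path is blocked at tau.
Every path is blocked, so sigma and alpha are d-separated given ∅.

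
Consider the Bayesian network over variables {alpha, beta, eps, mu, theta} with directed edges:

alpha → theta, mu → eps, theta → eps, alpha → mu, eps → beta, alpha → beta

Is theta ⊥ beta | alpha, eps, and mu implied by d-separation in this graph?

Yes

There are 4 undirected paths between theta and beta; checking each against the conditioning set {alpha, eps, mu}:
  1. theta → eps ← mu ← alpha → beta — eps:collider[open]; mu:chain[blocks]; alpha:fork[blocks] ⇒ blocked
  2. theta → eps → beta — eps:chain[blocks] ⇒ blocked
  3. theta ← alpha → mu → eps → beta — alpha:fork[blocks]; mu:chain[blocks]; eps:chain[blocks] ⇒ blocked
  4. theta ← alpha → beta — alpha:fork[blocks] ⇒ blocked
Every path is blocked, so theta and beta are d-separated given {alpha, eps, mu}.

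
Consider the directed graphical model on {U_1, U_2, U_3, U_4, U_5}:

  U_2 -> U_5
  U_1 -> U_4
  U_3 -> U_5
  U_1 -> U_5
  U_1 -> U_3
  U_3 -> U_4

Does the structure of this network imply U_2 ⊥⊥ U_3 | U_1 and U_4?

3 paths connect U_2 and U_3; each must be blocked for d-separation to hold:
Path 1: U_2 → U_5 ← U_1 → U_4 ← U_3
  U_5 is a collider here and neither U_5 nor any of its descendants is conditioned on, so the collider stays closed — the path is blocked at U_5.
Path 2: U_2 → U_5 ← U_1 → U_3
  U_5 is a collider here and neither U_5 nor any of its descendants is conditioned on, so the collider stays closed — the path is blocked at U_5.
Path 3: U_2 → U_5 ← U_3
  U_5 is a collider here and neither U_5 nor any of its descendants is conditioned on, so the collider stays closed — the path is blocked at U_5.
All paths are blocked; U_2 ⊥ U_3 | {U_1, U_4} holds.

Yes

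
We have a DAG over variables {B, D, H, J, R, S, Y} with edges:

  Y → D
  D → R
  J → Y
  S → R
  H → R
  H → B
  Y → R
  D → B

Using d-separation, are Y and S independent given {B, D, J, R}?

No

We examine all 3 paths between Y and S:
  1. Y → R ← S — R:collider[open] ⇒ active
  2. Y → D → R ← S — D:chain[blocks]; R:collider[open] ⇒ blocked
  3. Y → D → B ← H → R ← S — D:chain[blocks]; B:collider[open]; H:fork[open]; R:collider[open] ⇒ blocked
Since the path Y → R ← S is active, Y and S are not d-separated given {B, D, J, R}.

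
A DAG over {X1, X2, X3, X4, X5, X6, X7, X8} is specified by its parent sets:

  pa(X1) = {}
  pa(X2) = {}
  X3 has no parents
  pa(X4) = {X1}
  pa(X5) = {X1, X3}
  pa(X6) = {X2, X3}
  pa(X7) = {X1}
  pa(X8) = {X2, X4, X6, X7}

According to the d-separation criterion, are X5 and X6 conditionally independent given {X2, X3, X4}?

Yes

There are 5 undirected paths between X5 and X6; checking each against the conditioning set {X2, X3, X4}:
  1. X5 ← X3 → X6 — X3:fork[blocks] ⇒ blocked
  2. X5 ← X1 → X7 → X8 ← X2 → X6 — X1:fork[open]; X7:chain[open]; X8:collider[blocks]; X2:fork[blocks] ⇒ blocked
  3. X5 ← X1 → X7 → X8 ← X6 — X1:fork[open]; X7:chain[open]; X8:collider[blocks] ⇒ blocked
  4. X5 ← X1 → X4 → X8 ← X2 → X6 — X1:fork[open]; X4:chain[blocks]; X8:collider[blocks]; X2:fork[blocks] ⇒ blocked
  5. X5 ← X1 → X4 → X8 ← X6 — X1:fork[open]; X4:chain[blocks]; X8:collider[blocks] ⇒ blocked
All paths are blocked; X5 ⊥ X6 | {X2, X3, X4} holds.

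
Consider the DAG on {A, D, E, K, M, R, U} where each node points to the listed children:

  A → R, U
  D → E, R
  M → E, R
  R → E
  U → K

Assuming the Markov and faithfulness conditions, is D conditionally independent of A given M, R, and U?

No

Enumerating the 3 paths from D to A and testing each for blocking by {M, R, U}:
  1. D → R ← A — R:collider[open] ⇒ active
  2. D → E ← R ← A — E:collider[blocks]; R:chain[blocks] ⇒ blocked
  3. D → E ← M → R ← A — E:collider[blocks]; M:fork[blocks]; R:collider[open] ⇒ blocked
Since the path D → R ← A is active, D and A are not d-separated given {M, R, U}.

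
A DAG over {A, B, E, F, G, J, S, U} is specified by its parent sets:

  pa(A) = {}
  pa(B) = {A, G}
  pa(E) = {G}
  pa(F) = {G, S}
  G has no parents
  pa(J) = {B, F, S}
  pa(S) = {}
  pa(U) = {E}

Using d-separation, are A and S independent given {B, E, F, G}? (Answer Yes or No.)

Yes

There are 4 undirected paths between A and S; checking each against the conditioning set {B, E, F, G}:
Path 1: A → B → J ← S
  B is a chain here and B is conditioned on, so the path is blocked at B.
Path 2: A → B → J ← F ← S
  B is a chain here and B is conditioned on, so the path is blocked at B.
Path 3: A → B ← G → F → J ← S
  G is a fork here and G is conditioned on, so the path is blocked at G.
Path 4: A → B ← G → F ← S
  G is a fork here and G is conditioned on, so the path is blocked at G.
All paths are blocked; A ⊥ S | {B, E, F, G} holds.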